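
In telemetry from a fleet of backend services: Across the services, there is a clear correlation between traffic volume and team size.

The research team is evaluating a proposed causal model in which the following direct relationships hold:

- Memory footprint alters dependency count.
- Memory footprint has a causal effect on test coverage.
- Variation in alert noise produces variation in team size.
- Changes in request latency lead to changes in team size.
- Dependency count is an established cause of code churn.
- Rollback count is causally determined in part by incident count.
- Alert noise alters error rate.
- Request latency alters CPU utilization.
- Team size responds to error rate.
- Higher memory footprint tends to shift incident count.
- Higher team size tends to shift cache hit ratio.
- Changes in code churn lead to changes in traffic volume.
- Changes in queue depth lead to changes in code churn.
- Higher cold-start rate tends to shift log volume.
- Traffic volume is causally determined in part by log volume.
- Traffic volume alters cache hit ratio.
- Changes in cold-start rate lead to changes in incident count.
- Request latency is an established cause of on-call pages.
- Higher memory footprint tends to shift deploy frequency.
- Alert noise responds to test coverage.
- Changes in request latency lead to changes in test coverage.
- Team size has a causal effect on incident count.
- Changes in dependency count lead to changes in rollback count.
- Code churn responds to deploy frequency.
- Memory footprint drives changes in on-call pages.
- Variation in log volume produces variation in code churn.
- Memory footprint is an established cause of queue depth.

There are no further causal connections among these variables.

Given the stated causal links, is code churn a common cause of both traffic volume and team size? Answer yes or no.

no

Code churn has no stated causal path to team size. A confounder must cause both variables, so code churn does not qualify.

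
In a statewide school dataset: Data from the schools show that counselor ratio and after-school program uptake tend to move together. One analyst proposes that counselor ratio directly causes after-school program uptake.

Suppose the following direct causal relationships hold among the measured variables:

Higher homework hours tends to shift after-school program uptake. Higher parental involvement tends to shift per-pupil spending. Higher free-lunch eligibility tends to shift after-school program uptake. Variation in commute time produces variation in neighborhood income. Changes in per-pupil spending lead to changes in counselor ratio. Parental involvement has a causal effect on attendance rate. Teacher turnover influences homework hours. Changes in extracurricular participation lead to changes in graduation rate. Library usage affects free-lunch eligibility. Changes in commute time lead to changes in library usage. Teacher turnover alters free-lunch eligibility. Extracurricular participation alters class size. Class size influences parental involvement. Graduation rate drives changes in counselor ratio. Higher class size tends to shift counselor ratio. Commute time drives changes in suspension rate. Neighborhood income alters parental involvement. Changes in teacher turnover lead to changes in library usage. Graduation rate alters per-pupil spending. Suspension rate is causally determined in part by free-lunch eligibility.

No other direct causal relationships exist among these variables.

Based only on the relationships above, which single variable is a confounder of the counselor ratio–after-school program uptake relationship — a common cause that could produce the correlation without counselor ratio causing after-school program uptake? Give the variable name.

commute time

Commute time has a causal path to counselor ratio (commute time → neighborhood income → parental involvement → per-pupil spending → counselor ratio) and a separate causal path to after-school program uptake (commute time → library usage → free-lunch eligibility → after-school program uptake), so it is a common cause of both.
No stated relationship gives counselor ratio a causal route to after-school program uptake, so the correlation is explained by the shared upstream cause rather than a direct effect.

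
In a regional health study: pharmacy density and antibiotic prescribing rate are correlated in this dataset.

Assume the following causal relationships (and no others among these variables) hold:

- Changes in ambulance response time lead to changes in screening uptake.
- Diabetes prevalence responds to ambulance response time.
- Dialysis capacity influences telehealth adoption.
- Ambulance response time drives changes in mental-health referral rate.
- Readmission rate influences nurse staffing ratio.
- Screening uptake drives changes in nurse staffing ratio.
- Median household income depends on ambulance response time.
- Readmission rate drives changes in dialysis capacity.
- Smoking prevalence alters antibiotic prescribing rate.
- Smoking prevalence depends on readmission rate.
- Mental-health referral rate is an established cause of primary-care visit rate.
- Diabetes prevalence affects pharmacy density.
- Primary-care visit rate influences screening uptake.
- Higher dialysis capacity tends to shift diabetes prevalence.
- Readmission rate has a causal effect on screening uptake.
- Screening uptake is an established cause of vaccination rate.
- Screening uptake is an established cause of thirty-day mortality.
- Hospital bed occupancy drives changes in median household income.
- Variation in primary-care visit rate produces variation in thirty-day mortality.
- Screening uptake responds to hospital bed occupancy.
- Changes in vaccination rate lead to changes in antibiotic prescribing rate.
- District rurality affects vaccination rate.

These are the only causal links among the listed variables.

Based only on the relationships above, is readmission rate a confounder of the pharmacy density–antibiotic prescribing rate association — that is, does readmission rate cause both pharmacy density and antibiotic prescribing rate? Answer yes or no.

yes

Readmission rate has a causal path to pharmacy density (readmission rate → dialysis capacity → diabetes prevalence → pharmacy density) and to antibiotic prescribing rate (readmission rate → smoking prevalence → antibiotic prescribing rate), so it is a common cause of both — a confounder.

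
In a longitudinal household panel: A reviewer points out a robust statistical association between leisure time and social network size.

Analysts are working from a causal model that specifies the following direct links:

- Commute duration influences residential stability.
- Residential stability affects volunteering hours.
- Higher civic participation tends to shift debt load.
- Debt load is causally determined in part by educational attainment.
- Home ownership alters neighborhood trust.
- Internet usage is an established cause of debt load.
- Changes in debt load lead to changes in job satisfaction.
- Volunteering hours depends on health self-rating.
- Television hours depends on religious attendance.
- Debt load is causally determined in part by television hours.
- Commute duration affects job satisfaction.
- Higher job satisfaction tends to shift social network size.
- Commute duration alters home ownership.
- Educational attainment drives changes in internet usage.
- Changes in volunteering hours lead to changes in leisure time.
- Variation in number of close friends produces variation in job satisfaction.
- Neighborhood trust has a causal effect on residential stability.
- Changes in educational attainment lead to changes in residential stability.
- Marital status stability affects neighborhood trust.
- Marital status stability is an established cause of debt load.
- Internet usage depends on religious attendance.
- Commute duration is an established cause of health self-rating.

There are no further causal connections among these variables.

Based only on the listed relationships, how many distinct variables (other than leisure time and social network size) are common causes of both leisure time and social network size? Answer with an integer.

3

The common causes are: commute duration (to leisure time via commute duration → residential stability → volunteering hours → leisure time; to social network size via commute duration → job satisfaction → social network size); educational attainment (to leisure time via educational attainment → residential stability → volunteering hours → leisure time; to social network size via educational attainment → debt load → job satisfaction → social network size); marital status stability (to leisure time via marital status stability → neighborhood trust → residential stability → volunteering hours → leisure time; to social network size via marital status stability → debt load → job satisfaction → social network size).
Every other variable lacks a causal path to at least one of leisure time and social network size.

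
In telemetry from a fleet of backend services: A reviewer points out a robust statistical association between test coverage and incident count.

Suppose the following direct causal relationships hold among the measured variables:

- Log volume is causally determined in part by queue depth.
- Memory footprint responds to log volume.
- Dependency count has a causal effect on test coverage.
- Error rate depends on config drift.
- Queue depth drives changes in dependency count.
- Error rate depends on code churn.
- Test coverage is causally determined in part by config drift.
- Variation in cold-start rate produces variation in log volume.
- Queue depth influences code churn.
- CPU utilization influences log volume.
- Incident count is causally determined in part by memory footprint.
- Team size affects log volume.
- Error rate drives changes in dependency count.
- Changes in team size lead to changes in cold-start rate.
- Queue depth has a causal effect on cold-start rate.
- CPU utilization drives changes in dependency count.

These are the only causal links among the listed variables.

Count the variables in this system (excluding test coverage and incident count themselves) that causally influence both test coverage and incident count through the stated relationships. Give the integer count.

The common causes are: CPU utilization (to test coverage via CPU utilization → dependency count → test coverage; to incident count via CPU utilization → log volume → memory footprint → incident count); queue depth (to test coverage via queue depth → dependency count → test coverage; to incident count via queue depth → log volume → memory footprint → incident count).
Every other variable lacks a causal path to at least one of test coverage and incident count.

2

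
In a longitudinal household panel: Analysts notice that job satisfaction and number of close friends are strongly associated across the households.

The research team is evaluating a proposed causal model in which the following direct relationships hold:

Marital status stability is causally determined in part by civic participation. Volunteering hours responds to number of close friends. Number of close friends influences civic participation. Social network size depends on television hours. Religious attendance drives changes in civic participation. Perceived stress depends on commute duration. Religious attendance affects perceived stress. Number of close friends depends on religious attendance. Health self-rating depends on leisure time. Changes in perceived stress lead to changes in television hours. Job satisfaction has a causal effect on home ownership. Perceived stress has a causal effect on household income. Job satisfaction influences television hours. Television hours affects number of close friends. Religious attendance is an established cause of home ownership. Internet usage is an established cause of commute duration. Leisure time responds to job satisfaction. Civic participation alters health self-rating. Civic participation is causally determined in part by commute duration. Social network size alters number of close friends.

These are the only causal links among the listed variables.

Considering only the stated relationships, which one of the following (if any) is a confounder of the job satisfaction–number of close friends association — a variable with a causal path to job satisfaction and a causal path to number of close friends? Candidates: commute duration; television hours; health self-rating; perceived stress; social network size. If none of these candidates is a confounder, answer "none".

none

None of the listed candidates has causal paths to both job satisfaction and number of close friends in the stated relationships, so none is a common cause.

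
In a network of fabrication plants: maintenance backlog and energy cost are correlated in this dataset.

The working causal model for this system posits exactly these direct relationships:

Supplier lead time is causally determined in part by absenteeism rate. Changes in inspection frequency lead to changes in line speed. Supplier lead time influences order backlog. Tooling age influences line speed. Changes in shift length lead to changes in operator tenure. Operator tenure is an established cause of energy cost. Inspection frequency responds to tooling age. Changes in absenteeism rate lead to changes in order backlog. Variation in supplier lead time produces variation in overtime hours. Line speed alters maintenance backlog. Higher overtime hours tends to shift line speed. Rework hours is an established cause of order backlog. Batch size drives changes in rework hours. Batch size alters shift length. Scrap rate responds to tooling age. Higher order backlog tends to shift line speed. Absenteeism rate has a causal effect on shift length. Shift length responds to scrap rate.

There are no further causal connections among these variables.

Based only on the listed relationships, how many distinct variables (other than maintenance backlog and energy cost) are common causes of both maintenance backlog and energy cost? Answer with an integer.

3

The common causes are: absenteeism rate (to maintenance backlog via absenteeism rate → order backlog → line speed → maintenance backlog; to energy cost via absenteeism rate → shift length → operator tenure → energy cost); batch size (to maintenance backlog via batch size → rework hours → order backlog → line speed → maintenance backlog; to energy cost via batch size → shift length → operator tenure → energy cost); tooling age (to maintenance backlog via tooling age → line speed → maintenance backlog; to energy cost via tooling age → scrap rate → shift length → operator tenure → energy cost).
Every other variable lacks a causal path to at least one of maintenance backlog and energy cost.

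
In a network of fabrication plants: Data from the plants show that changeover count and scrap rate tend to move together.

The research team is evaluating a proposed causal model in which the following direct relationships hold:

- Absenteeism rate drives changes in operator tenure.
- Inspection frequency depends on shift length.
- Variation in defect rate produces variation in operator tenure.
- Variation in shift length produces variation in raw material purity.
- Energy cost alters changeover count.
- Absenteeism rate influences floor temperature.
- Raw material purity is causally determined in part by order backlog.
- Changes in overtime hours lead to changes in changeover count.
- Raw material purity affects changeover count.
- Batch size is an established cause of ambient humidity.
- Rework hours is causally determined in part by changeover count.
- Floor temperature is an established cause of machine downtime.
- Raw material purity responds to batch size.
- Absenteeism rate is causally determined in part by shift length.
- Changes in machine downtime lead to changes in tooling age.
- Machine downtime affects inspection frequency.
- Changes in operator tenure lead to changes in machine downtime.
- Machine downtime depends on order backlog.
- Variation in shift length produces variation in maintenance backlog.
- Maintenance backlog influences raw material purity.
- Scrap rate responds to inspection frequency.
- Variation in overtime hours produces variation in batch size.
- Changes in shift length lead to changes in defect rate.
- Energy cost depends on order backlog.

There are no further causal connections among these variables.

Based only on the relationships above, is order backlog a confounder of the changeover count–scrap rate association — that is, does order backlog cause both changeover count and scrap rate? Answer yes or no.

Order backlog has a causal path to changeover count (order backlog → energy cost → changeover count) and to scrap rate (order backlog → machine downtime → inspection frequency → scrap rate), so it is a common cause of both — a confounder.

yes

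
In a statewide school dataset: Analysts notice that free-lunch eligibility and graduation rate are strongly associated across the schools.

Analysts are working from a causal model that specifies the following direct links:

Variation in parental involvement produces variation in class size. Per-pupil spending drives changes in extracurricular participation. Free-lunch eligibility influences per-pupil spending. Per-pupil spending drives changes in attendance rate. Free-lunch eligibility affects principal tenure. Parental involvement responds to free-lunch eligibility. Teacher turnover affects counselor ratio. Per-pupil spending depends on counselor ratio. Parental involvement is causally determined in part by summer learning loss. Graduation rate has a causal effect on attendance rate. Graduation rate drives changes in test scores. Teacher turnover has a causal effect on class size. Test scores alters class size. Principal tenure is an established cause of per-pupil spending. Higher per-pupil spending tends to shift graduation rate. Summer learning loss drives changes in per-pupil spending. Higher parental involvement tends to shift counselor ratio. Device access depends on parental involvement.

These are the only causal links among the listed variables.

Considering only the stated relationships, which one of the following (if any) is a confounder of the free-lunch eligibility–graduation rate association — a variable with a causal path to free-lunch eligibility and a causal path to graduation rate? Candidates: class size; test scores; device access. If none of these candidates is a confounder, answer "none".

none

None of the listed candidates has causal paths to both free-lunch eligibility and graduation rate in the stated relationships, so none is a common cause.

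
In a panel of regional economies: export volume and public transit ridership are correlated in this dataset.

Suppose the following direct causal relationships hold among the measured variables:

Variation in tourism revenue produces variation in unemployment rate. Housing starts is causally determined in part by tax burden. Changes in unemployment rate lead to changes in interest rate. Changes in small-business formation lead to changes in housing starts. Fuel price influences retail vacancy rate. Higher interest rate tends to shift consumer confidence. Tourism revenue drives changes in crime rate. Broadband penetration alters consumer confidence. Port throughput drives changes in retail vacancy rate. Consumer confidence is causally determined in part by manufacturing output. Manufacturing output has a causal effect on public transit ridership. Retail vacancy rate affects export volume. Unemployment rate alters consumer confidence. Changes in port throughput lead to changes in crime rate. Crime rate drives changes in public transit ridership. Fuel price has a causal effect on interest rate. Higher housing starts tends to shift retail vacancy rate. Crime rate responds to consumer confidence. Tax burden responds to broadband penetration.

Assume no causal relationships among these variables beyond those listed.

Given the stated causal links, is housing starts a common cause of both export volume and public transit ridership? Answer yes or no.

Housing starts has no stated causal path to public transit ridership. A confounder must cause both variables, so housing starts does not qualify.

no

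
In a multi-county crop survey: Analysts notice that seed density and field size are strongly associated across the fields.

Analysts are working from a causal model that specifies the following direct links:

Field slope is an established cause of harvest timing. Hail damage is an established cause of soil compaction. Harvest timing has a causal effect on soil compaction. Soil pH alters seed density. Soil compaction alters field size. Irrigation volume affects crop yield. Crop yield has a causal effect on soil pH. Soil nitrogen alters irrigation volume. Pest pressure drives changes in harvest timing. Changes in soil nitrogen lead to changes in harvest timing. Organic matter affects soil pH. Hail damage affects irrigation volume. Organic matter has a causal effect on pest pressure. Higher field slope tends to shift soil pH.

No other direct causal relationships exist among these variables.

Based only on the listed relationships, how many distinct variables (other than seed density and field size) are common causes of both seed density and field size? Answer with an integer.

4

The common causes are: field slope (to seed density via field slope → soil pH → seed density; to field size via field slope → harvest timing → soil compaction → field size); hail damage (to seed density via hail damage → irrigation volume → crop yield → soil pH → seed density; to field size via hail damage → soil compaction → field size); organic matter (to seed density via organic matter → soil pH → seed density; to field size via organic matter → pest pressure → harvest timing → soil compaction → field size); soil nitrogen (to seed density via soil nitrogen → irrigation volume → crop yield → soil pH → seed density; to field size via soil nitrogen → harvest timing → soil compaction → field size).
Every other variable lacks a causal path to at least one of seed density and field size.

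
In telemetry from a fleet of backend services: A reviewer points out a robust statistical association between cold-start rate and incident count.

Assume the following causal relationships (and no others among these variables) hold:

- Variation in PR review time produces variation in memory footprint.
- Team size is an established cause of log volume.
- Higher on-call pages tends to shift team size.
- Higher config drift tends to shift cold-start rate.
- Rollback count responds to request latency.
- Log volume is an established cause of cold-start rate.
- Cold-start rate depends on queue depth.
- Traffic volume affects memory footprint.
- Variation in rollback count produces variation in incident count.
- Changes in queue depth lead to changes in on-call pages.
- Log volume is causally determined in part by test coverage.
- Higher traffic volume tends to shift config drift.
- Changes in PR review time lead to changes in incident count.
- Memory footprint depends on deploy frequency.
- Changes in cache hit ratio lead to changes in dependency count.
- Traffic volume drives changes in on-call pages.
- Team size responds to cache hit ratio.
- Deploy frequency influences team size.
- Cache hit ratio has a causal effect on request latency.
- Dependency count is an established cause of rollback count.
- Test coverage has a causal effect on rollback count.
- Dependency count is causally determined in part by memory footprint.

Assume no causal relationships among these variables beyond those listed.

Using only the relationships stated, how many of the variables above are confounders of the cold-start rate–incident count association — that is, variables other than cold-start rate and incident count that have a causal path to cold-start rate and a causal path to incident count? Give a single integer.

4

The common causes are: cache hit ratio (to cold-start rate via cache hit ratio → team size → log volume → cold-start rate; to incident count via cache hit ratio → dependency count → rollback count → incident count); deploy frequency (to cold-start rate via deploy frequency → team size → log volume → cold-start rate; to incident count via deploy frequency → memory footprint → dependency count → rollback count → incident count); test coverage (to cold-start rate via test coverage → log volume → cold-start rate; to incident count via test coverage → rollback count → incident count); traffic volume (to cold-start rate via traffic volume → config drift → cold-start rate; to incident count via traffic volume → memory footprint → dependency count → rollback count → incident count).
Every other variable lacks a causal path to at least one of cold-start rate and incident count.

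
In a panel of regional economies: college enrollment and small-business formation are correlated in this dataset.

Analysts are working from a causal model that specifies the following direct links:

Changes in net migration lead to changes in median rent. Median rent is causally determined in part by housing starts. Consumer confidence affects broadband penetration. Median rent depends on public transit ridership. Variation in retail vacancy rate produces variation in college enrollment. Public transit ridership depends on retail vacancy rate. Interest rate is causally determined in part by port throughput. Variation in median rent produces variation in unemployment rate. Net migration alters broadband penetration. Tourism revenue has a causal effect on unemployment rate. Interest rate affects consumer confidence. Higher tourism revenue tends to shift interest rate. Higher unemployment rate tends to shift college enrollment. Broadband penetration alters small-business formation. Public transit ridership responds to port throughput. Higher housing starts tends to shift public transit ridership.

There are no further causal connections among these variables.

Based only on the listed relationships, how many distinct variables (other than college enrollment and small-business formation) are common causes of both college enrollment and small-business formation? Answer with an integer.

The common causes are: net migration (to college enrollment via net migration → median rent → unemployment rate → college enrollment; to small-business formation via net migration → broadband penetration → small-business formation); port throughput (to college enrollment via port throughput → public transit ridership → median rent → unemployment rate → college enrollment; to small-business formation via port throughput → interest rate → consumer confidence → broadband penetration → small-business formation); tourism revenue (to college enrollment via tourism revenue → unemployment rate → college enrollment; to small-business formation via tourism revenue → interest rate → consumer confidence → broadband penetration → small-business formation).
Every other variable lacks a causal path to at least one of college enrollment and small-business formation.

3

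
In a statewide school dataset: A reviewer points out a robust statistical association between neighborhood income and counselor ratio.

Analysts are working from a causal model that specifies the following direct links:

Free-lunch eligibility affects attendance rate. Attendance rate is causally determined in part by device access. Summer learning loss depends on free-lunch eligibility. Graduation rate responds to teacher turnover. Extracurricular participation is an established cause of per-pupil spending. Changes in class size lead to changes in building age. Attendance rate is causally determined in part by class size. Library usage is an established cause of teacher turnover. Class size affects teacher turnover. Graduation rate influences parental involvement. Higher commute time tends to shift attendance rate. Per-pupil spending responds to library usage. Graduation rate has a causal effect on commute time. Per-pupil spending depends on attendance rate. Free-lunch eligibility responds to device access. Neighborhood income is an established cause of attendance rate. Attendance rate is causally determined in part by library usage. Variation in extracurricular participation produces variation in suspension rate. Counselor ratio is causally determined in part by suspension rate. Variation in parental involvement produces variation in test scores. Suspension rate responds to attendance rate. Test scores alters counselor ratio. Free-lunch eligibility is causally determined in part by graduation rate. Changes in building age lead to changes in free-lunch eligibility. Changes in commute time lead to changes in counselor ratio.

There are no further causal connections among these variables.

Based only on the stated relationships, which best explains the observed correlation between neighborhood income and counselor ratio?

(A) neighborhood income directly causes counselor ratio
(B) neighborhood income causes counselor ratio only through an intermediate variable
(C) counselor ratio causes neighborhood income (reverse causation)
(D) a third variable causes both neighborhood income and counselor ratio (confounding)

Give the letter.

Neighborhood income reaches counselor ratio through neighborhood income → attendance rate → suspension rate → counselor ratio — an indirect causal chain with no direct neighborhood income → counselor ratio link. No variable causes both neighborhood income and counselor ratio, so confounding is ruled out; the effect is mediated.

B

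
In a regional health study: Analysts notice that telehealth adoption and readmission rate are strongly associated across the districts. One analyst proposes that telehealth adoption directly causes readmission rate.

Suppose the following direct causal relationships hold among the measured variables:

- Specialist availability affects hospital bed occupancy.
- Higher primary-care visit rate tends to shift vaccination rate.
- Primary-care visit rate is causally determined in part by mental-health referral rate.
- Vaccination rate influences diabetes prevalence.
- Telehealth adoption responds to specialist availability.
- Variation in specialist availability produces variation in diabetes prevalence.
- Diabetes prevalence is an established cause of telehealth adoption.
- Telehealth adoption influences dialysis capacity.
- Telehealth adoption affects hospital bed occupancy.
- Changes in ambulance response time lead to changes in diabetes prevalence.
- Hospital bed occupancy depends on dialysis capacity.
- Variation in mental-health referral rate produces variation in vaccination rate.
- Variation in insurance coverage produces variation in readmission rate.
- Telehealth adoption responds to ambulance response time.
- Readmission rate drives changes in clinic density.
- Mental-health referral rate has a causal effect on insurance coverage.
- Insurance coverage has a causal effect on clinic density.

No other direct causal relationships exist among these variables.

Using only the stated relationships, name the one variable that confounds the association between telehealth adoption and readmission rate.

Mental-health referral rate has a causal path to telehealth adoption (mental-health referral rate → vaccination rate → diabetes prevalence → telehealth adoption) and a separate causal path to readmission rate (mental-health referral rate → insurance coverage → readmission rate), so it is a common cause of both.
No stated relationship gives telehealth adoption a causal route to readmission rate, so the correlation is explained by the shared upstream cause rather than a direct effect.

mental-health referral rate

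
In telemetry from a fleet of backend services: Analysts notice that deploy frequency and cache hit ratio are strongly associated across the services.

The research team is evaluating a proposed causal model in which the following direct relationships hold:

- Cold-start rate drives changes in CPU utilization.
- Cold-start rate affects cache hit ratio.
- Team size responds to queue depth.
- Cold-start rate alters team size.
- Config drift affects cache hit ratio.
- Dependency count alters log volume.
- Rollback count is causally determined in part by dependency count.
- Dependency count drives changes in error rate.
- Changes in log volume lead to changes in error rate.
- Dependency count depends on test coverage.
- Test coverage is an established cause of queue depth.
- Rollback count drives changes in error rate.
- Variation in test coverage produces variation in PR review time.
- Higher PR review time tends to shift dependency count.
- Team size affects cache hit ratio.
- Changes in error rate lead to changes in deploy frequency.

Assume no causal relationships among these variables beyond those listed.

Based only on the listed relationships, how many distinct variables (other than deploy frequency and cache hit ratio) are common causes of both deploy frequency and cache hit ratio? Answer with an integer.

The common causes are: test coverage (to deploy frequency via test coverage → dependency count → error rate → deploy frequency; to cache hit ratio via test coverage → queue depth → team size → cache hit ratio).
Every other variable lacks a causal path to at least one of deploy frequency and cache hit ratio.

1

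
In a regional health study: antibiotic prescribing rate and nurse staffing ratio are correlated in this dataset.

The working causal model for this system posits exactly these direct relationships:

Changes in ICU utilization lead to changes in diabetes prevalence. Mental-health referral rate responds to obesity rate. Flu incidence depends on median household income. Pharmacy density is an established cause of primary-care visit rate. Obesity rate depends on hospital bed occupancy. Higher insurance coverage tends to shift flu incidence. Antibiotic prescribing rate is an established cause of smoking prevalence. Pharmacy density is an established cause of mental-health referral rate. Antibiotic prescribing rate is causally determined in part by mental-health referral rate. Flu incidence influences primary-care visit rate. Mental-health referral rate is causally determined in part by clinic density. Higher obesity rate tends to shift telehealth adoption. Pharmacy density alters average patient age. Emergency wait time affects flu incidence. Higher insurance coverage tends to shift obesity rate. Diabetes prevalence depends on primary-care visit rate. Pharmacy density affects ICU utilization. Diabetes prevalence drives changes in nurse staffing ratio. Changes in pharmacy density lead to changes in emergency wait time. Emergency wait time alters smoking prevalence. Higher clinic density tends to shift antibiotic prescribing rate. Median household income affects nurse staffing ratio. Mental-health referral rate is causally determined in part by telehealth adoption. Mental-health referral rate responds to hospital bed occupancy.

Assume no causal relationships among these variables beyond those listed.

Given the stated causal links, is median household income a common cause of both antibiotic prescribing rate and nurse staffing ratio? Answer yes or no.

no

Median household income has no stated causal path to antibiotic prescribing rate. A confounder must cause both variables, so median household income does not qualify.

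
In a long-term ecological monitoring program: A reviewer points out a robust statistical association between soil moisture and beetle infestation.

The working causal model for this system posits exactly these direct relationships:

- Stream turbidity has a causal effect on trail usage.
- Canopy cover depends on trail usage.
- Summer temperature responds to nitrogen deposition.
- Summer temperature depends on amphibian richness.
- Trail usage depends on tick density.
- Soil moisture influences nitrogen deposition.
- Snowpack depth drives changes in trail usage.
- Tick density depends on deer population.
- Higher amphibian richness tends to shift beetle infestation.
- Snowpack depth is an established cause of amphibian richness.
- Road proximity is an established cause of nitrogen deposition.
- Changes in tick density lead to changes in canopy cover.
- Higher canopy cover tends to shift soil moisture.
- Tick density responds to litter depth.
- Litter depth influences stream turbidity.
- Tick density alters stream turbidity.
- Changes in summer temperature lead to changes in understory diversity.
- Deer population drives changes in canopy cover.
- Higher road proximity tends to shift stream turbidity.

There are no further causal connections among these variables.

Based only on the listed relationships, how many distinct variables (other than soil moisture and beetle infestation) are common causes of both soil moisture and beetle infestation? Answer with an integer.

The common causes are: snowpack depth (to soil moisture via snowpack depth → trail usage → canopy cover → soil moisture; to beetle infestation via snowpack depth → amphibian richness → beetle infestation).
Every other variable lacks a causal path to at least one of soil moisture and beetle infestation.

1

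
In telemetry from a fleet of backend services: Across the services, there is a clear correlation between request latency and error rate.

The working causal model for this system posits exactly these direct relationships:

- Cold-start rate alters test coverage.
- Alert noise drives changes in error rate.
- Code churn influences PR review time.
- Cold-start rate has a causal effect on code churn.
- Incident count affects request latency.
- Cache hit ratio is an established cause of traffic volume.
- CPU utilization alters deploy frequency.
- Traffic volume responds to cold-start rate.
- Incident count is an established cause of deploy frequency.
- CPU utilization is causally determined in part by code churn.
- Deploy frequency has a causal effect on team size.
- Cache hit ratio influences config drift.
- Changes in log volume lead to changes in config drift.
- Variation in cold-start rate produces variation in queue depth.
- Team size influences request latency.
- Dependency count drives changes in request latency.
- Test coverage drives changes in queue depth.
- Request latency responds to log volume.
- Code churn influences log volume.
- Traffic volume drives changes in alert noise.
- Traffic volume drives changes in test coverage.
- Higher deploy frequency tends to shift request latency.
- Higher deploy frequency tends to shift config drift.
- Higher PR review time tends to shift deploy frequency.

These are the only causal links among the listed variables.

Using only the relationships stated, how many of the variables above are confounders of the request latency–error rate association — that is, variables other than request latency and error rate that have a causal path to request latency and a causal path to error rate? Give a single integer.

1

The common causes are: cold-start rate (to request latency via cold-start rate → code churn → log volume → request latency; to error rate via cold-start rate → traffic volume → alert noise → error rate).
Every other variable lacks a causal path to at least one of request latency and error rate.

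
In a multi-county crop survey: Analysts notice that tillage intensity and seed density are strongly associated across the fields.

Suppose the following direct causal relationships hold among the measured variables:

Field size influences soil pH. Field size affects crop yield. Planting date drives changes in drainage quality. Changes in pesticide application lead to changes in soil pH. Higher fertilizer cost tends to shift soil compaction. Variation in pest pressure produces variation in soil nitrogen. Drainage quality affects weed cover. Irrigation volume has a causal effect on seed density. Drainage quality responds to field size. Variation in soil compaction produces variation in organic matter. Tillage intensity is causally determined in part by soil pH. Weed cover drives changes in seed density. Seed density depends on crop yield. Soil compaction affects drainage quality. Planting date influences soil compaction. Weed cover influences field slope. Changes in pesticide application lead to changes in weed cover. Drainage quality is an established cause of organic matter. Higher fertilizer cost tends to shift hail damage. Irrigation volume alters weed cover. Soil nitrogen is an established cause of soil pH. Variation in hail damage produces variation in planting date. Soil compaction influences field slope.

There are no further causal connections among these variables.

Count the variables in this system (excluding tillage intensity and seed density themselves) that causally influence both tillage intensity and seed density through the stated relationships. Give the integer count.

2

The common causes are: field size (to tillage intensity via field size → soil pH → tillage intensity; to seed density via field size → crop yield → seed density); pesticide application (to tillage intensity via pesticide application → soil pH → tillage intensity; to seed density via pesticide application → weed cover → seed density).
Every other variable lacks a causal path to at least one of tillage intensity and seed density.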